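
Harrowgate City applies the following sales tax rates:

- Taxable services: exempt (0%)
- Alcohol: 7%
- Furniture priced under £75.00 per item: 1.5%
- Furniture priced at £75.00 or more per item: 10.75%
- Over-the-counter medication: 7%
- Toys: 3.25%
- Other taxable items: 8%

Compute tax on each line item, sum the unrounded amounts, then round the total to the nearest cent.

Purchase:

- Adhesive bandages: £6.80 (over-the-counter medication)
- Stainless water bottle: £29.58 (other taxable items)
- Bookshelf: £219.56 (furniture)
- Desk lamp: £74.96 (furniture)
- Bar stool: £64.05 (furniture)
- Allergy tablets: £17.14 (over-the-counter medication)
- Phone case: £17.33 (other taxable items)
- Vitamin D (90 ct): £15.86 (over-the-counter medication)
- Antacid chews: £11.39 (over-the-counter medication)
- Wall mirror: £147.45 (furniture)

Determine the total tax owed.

£48.87

Adhesive bandages £6.80: over-the-counter medication → 7% → £0.476
Stainless water bottle £29.58: other taxable items → 8% → £2.3664
Bookshelf £219.56: furniture, £75.00 or more → 10.75% → £23.6027
Desk lamp £74.96: furniture, under £75.00 → 1.5% → £1.1244
Bar stool £64.05: furniture, under £75.00 → 1.5% → £0.96075
Allergy tablets £17.14: over-the-counter medication → 7% → £1.1998
Phone case £17.33: other taxable items → 8% → £1.3864
Vitamin D (90 ct) £15.86: over-the-counter medication → 7% → £1.1102
Antacid chews £11.39: over-the-counter medication → 7% → £0.7973
Wall mirror £147.45: furniture, £75.00 or more → 10.75% → £15.850875
Unrounded tax sum = £48.874825 → £48.87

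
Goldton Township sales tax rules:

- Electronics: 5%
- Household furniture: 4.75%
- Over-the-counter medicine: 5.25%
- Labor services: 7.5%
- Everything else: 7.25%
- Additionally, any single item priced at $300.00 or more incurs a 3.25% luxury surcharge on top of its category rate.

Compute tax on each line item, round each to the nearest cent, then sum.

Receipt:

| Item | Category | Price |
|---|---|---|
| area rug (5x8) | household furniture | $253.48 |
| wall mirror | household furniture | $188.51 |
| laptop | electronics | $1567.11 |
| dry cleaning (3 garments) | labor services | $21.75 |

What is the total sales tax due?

Area rug (5x8) $253.48: household furniture → 4.75% → $12.04
Wall mirror $188.51: household furniture → 4.75% → $8.95
Laptop $1567.11: electronics → 5% + 3.25% surcharge = 8.25% → $129.29
Dry cleaning (3 garments) $21.75: labor services → 7.5% → $1.63
Total tax = $12.04 + $8.95 + $129.29 + $1.63 = $151.91

$151.91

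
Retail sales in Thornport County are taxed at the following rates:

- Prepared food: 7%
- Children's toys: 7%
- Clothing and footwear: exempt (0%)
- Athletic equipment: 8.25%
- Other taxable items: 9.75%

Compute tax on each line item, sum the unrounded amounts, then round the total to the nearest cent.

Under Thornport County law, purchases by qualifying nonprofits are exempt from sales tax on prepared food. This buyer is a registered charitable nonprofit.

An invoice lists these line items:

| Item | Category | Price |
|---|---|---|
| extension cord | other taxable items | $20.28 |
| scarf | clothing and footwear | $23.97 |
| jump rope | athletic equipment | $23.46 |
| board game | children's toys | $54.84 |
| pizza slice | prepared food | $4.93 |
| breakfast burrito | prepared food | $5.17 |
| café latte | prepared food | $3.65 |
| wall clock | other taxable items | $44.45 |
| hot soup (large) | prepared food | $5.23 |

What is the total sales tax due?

$12.09

Extension cord $20.28: other taxable items → 9.75% → $1.9773
Scarf $23.97: clothing and footwear → 0% → $0.00
Jump rope $23.46: athletic equipment → 8.25% → $1.93545
Board game $54.84: children's toys → 7% → $3.8388
Pizza slice $4.93: prepared food, buyer-exempt → 0% → $0.00
Breakfast burrito $5.17: prepared food, buyer-exempt → 0% → $0.00
Café latte $3.65: prepared food, buyer-exempt → 0% → $0.00
Wall clock $44.45: other taxable items → 9.75% → $4.333875
Hot soup (large) $5.23: prepared food, buyer-exempt → 0% → $0.00
Unrounded tax sum = $12.085425 → $12.09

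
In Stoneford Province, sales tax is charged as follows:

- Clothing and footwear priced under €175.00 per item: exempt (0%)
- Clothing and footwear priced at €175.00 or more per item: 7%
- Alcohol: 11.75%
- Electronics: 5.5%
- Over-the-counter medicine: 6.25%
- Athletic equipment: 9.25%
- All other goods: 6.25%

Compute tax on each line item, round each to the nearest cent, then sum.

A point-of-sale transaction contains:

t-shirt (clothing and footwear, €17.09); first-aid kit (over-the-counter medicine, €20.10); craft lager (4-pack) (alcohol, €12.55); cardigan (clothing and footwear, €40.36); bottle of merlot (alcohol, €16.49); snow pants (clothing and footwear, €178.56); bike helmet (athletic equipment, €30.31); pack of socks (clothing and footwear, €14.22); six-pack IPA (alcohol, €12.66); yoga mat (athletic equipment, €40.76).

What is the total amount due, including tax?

T-shirt €17.09: clothing and footwear, under €175.00 → 0% → €0.00
First-aid kit €20.10: over-the-counter medicine → 6.25% → €1.26
Craft lager (4-pack) €12.55: alcohol → 11.75% → €1.47
Cardigan €40.36: clothing and footwear, under €175.00 → 0% → €0.00
Bottle of merlot €16.49: alcohol → 11.75% → €1.94
Snow pants €178.56: clothing and footwear, €175.00 or more → 7% → €12.50
Bike helmet €30.31: athletic equipment → 9.25% → €2.80
Pack of socks €14.22: clothing and footwear, under €175.00 → 0% → €0.00
Six-pack IPA €12.66: alcohol → 11.75% → €1.49
Yoga mat €40.76: athletic equipment → 9.25% → €3.77
Subtotal = €383.10; tax = €25.23; total due = €408.33

€408.33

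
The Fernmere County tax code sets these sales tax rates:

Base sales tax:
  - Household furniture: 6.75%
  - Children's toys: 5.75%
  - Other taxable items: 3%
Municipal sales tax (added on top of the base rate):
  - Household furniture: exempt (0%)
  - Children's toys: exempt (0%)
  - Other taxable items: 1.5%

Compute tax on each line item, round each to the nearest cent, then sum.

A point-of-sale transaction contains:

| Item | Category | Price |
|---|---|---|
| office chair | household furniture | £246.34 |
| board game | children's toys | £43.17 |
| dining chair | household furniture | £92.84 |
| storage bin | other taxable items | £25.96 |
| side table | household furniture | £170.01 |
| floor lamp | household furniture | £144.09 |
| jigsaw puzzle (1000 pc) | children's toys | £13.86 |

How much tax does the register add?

£48.56

Office chair £246.34: household furniture → 6.75% + 0% municipal = 6.75% → £16.63
Board game £43.17: children's toys → 5.75% + 0% municipal = 5.75% → £2.48
Dining chair £92.84: household furniture → 6.75% + 0% municipal = 6.75% → £6.27
Storage bin £25.96: other taxable items → 3% + 1.5% municipal = 4.5% → £1.17
Side table £170.01: household furniture → 6.75% + 0% municipal = 6.75% → £11.48
Floor lamp £144.09: household furniture → 6.75% + 0% municipal = 6.75% → £9.73
Jigsaw puzzle (1000 pc) £13.86: children's toys → 5.75% + 0% municipal = 5.75% → £0.80
Total tax = £16.63 + £2.48 + £6.27 + £1.17 + £11.48 + £9.73 + £0.80 = £48.56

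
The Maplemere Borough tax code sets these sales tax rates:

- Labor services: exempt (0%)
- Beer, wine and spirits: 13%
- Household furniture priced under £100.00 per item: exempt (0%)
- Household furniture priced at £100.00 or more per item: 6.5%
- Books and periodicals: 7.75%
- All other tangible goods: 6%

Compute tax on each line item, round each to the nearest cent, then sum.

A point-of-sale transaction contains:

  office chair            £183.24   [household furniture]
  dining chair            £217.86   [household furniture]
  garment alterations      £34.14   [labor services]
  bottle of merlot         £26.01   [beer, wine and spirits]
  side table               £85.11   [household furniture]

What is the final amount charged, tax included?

Office chair £183.24: household furniture, £100.00 or more → 6.5% → £11.91
Dining chair £217.86: household furniture, £100.00 or more → 6.5% → £14.16
Garment alterations £34.14: labor services → 0% → £0.00
Bottle of merlot £26.01: beer, wine and spirits → 13% → £3.38
Side table £85.11: household furniture, under £100.00 → 0% → £0.00
Subtotal = £546.36; tax = £29.45; total due = £575.81

£575.81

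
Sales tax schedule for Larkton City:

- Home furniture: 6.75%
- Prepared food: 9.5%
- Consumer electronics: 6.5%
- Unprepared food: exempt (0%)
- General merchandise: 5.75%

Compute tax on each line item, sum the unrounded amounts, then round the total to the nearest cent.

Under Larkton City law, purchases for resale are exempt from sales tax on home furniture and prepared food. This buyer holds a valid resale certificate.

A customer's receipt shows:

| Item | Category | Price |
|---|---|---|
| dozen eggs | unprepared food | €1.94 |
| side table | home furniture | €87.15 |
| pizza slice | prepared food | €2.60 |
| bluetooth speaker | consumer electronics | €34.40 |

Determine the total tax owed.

Dozen eggs €1.94: unprepared food → 0% → €0.00
Side table €87.15: home furniture, buyer-exempt → 0% → €0.00
Pizza slice €2.60: prepared food, buyer-exempt → 0% → €0.00
Bluetooth speaker €34.40: consumer electronics → 6.5% → €2.236
Unrounded tax sum = €2.236 → €2.24

€2.24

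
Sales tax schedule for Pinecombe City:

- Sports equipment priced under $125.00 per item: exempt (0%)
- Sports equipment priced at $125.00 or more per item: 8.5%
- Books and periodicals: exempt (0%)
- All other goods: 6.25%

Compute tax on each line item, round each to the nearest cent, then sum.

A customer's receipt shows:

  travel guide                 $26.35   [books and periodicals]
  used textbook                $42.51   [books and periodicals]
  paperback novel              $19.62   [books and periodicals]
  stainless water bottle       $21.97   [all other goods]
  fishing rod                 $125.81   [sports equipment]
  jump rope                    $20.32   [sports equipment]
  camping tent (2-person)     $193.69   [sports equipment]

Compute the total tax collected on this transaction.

$28.52

Travel guide $26.35: books and periodicals → 0% → $0.00
Used textbook $42.51: books and periodicals → 0% → $0.00
Paperback novel $19.62: books and periodicals → 0% → $0.00
Stainless water bottle $21.97: all other goods → 6.25% → $1.37
Fishing rod $125.81: sports equipment, $125.00 or more → 8.5% → $10.69
Jump rope $20.32: sports equipment, under $125.00 → 0% → $0.00
Camping tent (2-person) $193.69: sports equipment, $125.00 or more → 8.5% → $16.46
Total tax = $1.37 + $10.69 + $16.46 = $28.52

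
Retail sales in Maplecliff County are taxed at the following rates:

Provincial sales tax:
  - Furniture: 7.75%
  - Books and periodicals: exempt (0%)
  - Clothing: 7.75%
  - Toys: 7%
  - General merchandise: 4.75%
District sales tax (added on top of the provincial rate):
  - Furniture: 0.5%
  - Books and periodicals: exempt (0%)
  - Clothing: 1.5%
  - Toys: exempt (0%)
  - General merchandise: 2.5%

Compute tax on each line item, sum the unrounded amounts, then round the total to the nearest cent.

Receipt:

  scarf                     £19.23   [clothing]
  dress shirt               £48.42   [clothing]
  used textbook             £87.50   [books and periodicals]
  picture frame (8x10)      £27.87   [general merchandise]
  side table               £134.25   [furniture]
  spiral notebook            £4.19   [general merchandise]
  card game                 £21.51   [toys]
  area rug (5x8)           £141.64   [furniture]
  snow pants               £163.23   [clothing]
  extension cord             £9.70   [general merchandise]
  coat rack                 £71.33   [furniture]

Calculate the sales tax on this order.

Scarf £19.23: clothing → 7.75% + 1.5% district = 9.25% → £1.778775
Dress shirt £48.42: clothing → 7.75% + 1.5% district = 9.25% → £4.47885
Used textbook £87.50: books and periodicals → 0% + 0% district = 0% → £0.00
Picture frame (8x10) £27.87: general merchandise → 4.75% + 2.5% district = 7.25% → £2.020575
Side table £134.25: furniture → 7.75% + 0.5% district = 8.25% → £11.075625
Spiral notebook £4.19: general merchandise → 4.75% + 2.5% district = 7.25% → £0.303775
Card game £21.51: toys → 7% + 0% district = 7% → £1.5057
Area rug (5x8) £141.64: furniture → 7.75% + 0.5% district = 8.25% → £11.6853
Snow pants £163.23: clothing → 7.75% + 1.5% district = 9.25% → £15.098775
Extension cord £9.70: general merchandise → 4.75% + 2.5% district = 7.25% → £0.70325
Coat rack £71.33: furniture → 7.75% + 0.5% district = 8.25% → £5.884725
Unrounded tax sum = £54.53535 → £54.54

£54.54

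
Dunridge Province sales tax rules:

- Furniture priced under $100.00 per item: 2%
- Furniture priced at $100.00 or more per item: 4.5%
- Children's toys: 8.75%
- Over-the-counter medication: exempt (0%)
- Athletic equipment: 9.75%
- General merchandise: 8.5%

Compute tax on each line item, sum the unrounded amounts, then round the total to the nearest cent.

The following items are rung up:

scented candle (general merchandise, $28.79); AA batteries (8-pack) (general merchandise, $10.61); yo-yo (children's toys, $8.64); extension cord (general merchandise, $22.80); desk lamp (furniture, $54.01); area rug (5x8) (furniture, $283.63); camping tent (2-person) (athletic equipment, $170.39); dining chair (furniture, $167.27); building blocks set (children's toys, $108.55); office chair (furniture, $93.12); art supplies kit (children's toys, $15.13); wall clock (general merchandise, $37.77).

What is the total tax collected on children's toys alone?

Yo-yo $8.64: children's toys → 8.75% → $0.756
Building blocks set $108.55: children's toys → 8.75% → $9.498125
Art supplies kit $15.13: children's toys → 8.75% → $1.323875
Tax on children's toys: unrounded sum = $11.578 → $11.58

$11.58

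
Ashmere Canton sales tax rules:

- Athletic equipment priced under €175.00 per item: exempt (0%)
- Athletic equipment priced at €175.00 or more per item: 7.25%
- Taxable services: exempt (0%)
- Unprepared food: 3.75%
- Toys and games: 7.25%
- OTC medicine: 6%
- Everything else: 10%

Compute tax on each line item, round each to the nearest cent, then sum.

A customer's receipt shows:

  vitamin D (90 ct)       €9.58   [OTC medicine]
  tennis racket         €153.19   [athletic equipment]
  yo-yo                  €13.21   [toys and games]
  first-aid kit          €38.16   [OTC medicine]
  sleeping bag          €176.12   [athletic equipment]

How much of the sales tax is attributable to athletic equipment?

€12.77

Tennis racket €153.19: athletic equipment, under €175.00 → 0% → €0.00
Sleeping bag €176.12: athletic equipment, €175.00 or more → 7.25% → €12.77
Tax on athletic equipment = €0.00 + €12.77 = €12.77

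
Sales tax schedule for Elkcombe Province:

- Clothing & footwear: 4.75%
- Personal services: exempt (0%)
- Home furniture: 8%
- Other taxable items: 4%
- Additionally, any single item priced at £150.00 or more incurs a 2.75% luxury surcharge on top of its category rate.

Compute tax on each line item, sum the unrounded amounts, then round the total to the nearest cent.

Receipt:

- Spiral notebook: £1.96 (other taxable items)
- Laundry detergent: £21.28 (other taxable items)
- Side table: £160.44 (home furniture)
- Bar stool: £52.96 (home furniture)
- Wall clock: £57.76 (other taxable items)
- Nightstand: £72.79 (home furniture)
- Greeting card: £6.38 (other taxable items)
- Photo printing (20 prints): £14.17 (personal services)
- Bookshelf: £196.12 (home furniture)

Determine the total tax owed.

Spiral notebook £1.96: other taxable items → 4% → £0.0784
Laundry detergent £21.28: other taxable items → 4% → £0.8512
Side table £160.44: home furniture → 8% + 2.75% surcharge = 10.75% → £17.2473
Bar stool £52.96: home furniture → 8% → £4.2368
Wall clock £57.76: other taxable items → 4% → £2.3104
Nightstand £72.79: home furniture → 8% → £5.8232
Greeting card £6.38: other taxable items → 4% → £0.2552
Photo printing (20 prints) £14.17: personal services → 0% → £0.00
Bookshelf £196.12: home furniture → 8% + 2.75% surcharge = 10.75% → £21.0829
Unrounded tax sum = £51.8854 → £51.89

£51.89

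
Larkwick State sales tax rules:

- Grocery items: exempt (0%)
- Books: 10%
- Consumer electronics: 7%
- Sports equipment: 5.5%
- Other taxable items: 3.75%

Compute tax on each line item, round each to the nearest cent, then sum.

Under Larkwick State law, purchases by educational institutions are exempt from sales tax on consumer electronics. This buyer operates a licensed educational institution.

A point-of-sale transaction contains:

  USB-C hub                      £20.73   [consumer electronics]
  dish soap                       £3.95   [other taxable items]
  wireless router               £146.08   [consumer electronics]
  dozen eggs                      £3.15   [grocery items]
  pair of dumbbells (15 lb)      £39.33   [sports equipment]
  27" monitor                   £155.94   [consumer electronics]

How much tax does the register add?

USB-C hub £20.73: consumer electronics, buyer-exempt → 0% → £0.00
Dish soap £3.95: other taxable items → 3.75% → £0.15
Wireless router £146.08: consumer electronics, buyer-exempt → 0% → £0.00
Dozen eggs £3.15: grocery items → 0% → £0.00
Pair of dumbbells (15 lb) £39.33: sports equipment → 5.5% → £2.16
27" monitor £155.94: consumer electronics, buyer-exempt → 0% → £0.00
Total tax = £0.15 + £2.16 = £2.31

£2.31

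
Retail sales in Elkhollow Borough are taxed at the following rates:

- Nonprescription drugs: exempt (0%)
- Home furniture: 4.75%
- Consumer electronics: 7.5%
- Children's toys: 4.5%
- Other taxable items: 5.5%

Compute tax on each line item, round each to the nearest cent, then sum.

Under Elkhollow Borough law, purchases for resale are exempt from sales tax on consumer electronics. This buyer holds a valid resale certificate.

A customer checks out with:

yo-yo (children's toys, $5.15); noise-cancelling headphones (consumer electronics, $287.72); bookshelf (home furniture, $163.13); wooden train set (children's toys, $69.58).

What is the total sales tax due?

$11.11

Yo-yo $5.15: children's toys → 4.5% → $0.23
Noise-cancelling headphones $287.72: consumer electronics, buyer-exempt → 0% → $0.00
Bookshelf $163.13: home furniture → 4.75% → $7.75
Wooden train set $69.58: children's toys → 4.5% → $3.13
Total tax = $0.23 + $7.75 + $3.13 = $11.11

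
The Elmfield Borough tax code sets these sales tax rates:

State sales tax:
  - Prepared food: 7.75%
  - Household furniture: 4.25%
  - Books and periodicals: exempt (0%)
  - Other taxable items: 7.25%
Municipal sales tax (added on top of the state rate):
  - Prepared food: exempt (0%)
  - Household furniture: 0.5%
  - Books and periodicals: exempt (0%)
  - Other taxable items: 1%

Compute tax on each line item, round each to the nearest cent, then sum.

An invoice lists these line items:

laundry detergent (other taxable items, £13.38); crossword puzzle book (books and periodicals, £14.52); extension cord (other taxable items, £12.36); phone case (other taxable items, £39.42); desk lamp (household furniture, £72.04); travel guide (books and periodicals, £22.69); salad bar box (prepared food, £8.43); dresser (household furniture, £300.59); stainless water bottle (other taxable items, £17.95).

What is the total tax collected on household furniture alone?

£17.70

Desk lamp £72.04: household furniture → 4.25% + 0.5% municipal = 4.75% → £3.42
Dresser £300.59: household furniture → 4.25% + 0.5% municipal = 4.75% → £14.28
Tax on household furniture = £3.42 + £14.28 = £17.70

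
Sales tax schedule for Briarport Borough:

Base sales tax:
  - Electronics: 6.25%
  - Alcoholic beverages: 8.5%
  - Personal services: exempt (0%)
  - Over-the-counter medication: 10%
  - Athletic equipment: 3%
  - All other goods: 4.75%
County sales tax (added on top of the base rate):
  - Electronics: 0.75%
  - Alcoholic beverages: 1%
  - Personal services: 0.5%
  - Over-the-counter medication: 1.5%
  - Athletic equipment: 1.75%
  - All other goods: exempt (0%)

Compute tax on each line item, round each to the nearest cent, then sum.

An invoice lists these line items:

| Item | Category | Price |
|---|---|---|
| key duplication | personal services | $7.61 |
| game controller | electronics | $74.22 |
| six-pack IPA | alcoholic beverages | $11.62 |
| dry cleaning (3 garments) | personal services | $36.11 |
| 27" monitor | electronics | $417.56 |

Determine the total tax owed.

Key duplication $7.61: personal services → 0% + 0.5% county = 0.5% → $0.04
Game controller $74.22: electronics → 6.25% + 0.75% county = 7% → $5.20
Six-pack IPA $11.62: alcoholic beverages → 8.5% + 1% county = 9.5% → $1.10
Dry cleaning (3 garments) $36.11: personal services → 0% + 0.5% county = 0.5% → $0.18
27" monitor $417.56: electronics → 6.25% + 0.75% county = 7% → $29.23
Total tax = $0.04 + $5.20 + $1.10 + $0.18 + $29.23 = $35.75

$35.75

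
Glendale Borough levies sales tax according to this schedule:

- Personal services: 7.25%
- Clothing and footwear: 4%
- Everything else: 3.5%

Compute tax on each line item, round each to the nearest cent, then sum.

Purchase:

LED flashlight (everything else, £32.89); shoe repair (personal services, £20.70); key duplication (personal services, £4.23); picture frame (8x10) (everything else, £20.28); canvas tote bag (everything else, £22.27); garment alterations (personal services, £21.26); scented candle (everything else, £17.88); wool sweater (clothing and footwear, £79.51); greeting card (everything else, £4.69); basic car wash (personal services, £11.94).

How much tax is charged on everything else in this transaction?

£3.43

LED flashlight £32.89: everything else → 3.5% → £1.15
Picture frame (8x10) £20.28: everything else → 3.5% → £0.71
Canvas tote bag £22.27: everything else → 3.5% → £0.78
Scented candle £17.88: everything else → 3.5% → £0.63
Greeting card £4.69: everything else → 3.5% → £0.16
Tax on everything else = £1.15 + £0.71 + £0.78 + £0.63 + £0.16 = £3.43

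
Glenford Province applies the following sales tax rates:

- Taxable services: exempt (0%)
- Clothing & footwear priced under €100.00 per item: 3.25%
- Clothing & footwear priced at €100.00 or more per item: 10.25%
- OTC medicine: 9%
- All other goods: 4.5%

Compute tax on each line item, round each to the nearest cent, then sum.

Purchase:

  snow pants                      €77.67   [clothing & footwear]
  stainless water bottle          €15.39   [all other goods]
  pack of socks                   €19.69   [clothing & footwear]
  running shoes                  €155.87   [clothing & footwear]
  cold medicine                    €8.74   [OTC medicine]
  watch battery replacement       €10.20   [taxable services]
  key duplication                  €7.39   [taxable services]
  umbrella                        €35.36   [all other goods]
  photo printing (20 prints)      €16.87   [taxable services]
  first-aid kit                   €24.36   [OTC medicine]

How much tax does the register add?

Snow pants €77.67: clothing & footwear, under €100.00 → 3.25% → €2.52
Stainless water bottle €15.39: all other goods → 4.5% → €0.69
Pack of socks €19.69: clothing & footwear, under €100.00 → 3.25% → €0.64
Running shoes €155.87: clothing & footwear, €100.00 or more → 10.25% → €15.98
Cold medicine €8.74: OTC medicine → 9% → €0.79
Watch battery replacement €10.20: taxable services → 0% → €0.00
Key duplication €7.39: taxable services → 0% → €0.00
Umbrella €35.36: all other goods → 4.5% → €1.59
Photo printing (20 prints) €16.87: taxable services → 0% → €0.00
First-aid kit €24.36: OTC medicine → 9% → €2.19
Total tax = €2.52 + €0.69 + €0.64 + €15.98 + €0.79 + €1.59 + €2.19 = €24.40

€24.40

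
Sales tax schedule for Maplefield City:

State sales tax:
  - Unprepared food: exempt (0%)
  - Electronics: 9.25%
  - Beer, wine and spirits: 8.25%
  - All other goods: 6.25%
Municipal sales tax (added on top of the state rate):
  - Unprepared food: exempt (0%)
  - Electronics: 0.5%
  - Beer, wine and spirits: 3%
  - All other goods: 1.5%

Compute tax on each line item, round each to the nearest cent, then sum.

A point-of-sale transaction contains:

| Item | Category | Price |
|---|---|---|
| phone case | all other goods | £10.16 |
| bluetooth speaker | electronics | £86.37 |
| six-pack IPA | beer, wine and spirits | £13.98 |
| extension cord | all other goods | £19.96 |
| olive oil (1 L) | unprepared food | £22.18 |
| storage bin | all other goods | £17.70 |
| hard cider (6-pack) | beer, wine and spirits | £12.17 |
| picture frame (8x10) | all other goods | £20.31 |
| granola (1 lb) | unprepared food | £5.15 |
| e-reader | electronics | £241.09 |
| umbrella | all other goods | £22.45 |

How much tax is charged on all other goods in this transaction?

£7.02

Phone case £10.16: all other goods → 6.25% + 1.5% municipal = 7.75% → £0.79
Extension cord £19.96: all other goods → 6.25% + 1.5% municipal = 7.75% → £1.55
Storage bin £17.70: all other goods → 6.25% + 1.5% municipal = 7.75% → £1.37
Picture frame (8x10) £20.31: all other goods → 6.25% + 1.5% municipal = 7.75% → £1.57
Umbrella £22.45: all other goods → 6.25% + 1.5% municipal = 7.75% → £1.74
Tax on all other goods = £0.79 + £1.55 + £1.37 + £1.57 + £1.74 = £7.02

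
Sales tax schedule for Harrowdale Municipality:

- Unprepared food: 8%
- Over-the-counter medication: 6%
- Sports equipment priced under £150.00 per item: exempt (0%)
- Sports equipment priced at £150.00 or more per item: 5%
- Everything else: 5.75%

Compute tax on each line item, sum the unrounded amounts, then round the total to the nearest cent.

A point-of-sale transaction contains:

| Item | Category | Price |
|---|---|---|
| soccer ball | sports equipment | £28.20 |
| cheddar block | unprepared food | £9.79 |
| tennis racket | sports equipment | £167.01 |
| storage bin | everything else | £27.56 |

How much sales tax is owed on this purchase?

Soccer ball £28.20: sports equipment, under £150.00 → 0% → £0.00
Cheddar block £9.79: unprepared food → 8% → £0.7832
Tennis racket £167.01: sports equipment, £150.00 or more → 5% → £8.3505
Storage bin £27.56: everything else → 5.75% → £1.5847
Unrounded tax sum = £10.7184 → £10.72

£10.72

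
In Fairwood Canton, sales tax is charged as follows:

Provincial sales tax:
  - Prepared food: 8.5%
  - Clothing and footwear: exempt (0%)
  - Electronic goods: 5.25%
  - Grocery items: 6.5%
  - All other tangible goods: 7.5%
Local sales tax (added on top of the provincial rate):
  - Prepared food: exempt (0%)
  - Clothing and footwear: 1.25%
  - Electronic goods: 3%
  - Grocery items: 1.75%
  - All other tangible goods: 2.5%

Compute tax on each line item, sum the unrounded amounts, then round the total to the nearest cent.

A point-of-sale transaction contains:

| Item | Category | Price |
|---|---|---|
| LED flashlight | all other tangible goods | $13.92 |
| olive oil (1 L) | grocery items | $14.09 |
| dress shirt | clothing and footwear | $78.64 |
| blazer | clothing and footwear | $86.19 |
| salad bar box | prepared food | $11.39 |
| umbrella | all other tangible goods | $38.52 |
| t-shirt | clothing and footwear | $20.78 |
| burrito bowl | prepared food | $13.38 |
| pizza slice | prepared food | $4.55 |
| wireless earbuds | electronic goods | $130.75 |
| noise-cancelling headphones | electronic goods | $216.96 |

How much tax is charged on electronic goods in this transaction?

$28.69

Wireless earbuds $130.75: electronic goods → 5.25% + 3% local = 8.25% → $10.786875
Noise-cancelling headphones $216.96: electronic goods → 5.25% + 3% local = 8.25% → $17.8992
Tax on electronic goods: unrounded sum = $28.686075 → $28.69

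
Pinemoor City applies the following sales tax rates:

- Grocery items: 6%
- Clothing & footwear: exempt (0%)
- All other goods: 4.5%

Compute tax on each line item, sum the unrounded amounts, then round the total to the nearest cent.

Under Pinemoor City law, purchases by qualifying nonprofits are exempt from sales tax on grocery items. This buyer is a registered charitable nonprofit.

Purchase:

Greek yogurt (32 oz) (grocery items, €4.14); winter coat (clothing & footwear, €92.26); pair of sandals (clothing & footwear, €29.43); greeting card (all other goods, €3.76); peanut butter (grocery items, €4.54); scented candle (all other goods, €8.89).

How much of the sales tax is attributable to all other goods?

Greeting card €3.76: all other goods → 4.5% → €0.1692
Scented candle €8.89: all other goods → 4.5% → €0.40005
Tax on all other goods: unrounded sum = €0.56925 → €0.57

€0.57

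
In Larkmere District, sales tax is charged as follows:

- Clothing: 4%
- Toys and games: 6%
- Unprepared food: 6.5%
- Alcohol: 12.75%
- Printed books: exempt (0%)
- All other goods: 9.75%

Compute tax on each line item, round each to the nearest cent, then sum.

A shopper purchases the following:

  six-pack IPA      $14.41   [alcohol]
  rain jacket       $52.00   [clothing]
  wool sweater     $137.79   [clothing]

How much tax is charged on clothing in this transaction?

Rain jacket $52.00: clothing → 4% → $2.08
Wool sweater $137.79: clothing → 4% → $5.51
Tax on clothing = $2.08 + $5.51 = $7.59

$7.59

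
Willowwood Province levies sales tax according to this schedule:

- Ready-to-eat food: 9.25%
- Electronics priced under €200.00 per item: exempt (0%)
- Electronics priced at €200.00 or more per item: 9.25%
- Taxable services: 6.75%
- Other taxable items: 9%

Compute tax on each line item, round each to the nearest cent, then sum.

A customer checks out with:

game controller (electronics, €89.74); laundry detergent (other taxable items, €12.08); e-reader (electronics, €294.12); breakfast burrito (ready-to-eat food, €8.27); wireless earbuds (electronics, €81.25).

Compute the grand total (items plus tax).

Game controller €89.74: electronics, under €200.00 → 0% → €0.00
Laundry detergent €12.08: other taxable items → 9% → €1.09
E-reader €294.12: electronics, €200.00 or more → 9.25% → €27.21
Breakfast burrito €8.27: ready-to-eat food → 9.25% → €0.76
Wireless earbuds €81.25: electronics, under €200.00 → 0% → €0.00
Subtotal = €485.46; tax = €29.06; total due = €514.52

€514.52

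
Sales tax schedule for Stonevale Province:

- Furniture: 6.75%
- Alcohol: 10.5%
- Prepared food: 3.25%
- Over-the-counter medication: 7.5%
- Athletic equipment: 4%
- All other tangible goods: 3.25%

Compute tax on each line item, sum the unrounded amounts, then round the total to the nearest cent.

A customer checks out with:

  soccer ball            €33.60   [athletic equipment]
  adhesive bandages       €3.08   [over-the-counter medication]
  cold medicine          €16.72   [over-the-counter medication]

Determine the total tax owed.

Soccer ball €33.60: athletic equipment → 4% → €1.344
Adhesive bandages €3.08: over-the-counter medication → 7.5% → €0.231
Cold medicine €16.72: over-the-counter medication → 7.5% → €1.254
Unrounded tax sum = €2.829 → €2.83

€2.83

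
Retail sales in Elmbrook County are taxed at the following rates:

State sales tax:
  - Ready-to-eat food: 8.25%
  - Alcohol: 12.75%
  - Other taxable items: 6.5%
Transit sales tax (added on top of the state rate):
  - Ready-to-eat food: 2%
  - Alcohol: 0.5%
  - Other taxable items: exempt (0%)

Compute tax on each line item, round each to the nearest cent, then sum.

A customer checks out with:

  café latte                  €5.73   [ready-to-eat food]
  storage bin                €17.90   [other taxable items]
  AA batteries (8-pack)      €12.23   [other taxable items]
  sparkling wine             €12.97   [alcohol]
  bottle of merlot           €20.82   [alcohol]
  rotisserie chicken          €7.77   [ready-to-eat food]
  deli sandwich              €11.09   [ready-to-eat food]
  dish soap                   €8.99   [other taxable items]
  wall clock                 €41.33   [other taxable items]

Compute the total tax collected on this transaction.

€12.23

Café latte €5.73: ready-to-eat food → 8.25% + 2% transit = 10.25% → €0.59
Storage bin €17.90: other taxable items → 6.5% + 0% transit = 6.5% → €1.16
AA batteries (8-pack) €12.23: other taxable items → 6.5% + 0% transit = 6.5% → €0.79
Sparkling wine €12.97: alcohol → 12.75% + 0.5% transit = 13.25% → €1.72
Bottle of merlot €20.82: alcohol → 12.75% + 0.5% transit = 13.25% → €2.76
Rotisserie chicken €7.77: ready-to-eat food → 8.25% + 2% transit = 10.25% → €0.80
Deli sandwich €11.09: ready-to-eat food → 8.25% + 2% transit = 10.25% → €1.14
Dish soap €8.99: other taxable items → 6.5% + 0% transit = 6.5% → €0.58
Wall clock €41.33: other taxable items → 6.5% + 0% transit = 6.5% → €2.69
Total tax = €0.59 + €1.16 + €0.79 + €1.72 + €2.76 + €0.80 + €1.14 + €0.58 + €2.69 = €12.23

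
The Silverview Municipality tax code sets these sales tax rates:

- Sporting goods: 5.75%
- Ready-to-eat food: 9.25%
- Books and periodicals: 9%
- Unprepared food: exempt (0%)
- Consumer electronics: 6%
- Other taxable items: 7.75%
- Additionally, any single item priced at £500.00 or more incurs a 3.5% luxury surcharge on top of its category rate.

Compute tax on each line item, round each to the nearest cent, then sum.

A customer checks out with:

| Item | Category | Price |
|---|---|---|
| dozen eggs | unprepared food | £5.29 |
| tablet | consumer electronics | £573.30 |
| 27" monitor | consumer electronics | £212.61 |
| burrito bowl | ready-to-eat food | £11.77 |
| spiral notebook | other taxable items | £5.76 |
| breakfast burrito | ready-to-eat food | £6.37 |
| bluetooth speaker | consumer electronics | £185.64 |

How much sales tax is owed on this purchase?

Dozen eggs £5.29: unprepared food → 0% → £0.00
Tablet £573.30: consumer electronics → 6% + 3.5% surcharge = 9.5% → £54.46
27" monitor £212.61: consumer electronics → 6% → £12.76
Burrito bowl £11.77: ready-to-eat food → 9.25% → £1.09
Spiral notebook £5.76: other taxable items → 7.75% → £0.45
Breakfast burrito £6.37: ready-to-eat food → 9.25% → £0.59
Bluetooth speaker £185.64: consumer electronics → 6% → £11.14
Total tax = £54.46 + £12.76 + £1.09 + £0.45 + £0.59 + £11.14 = £80.49

£80.49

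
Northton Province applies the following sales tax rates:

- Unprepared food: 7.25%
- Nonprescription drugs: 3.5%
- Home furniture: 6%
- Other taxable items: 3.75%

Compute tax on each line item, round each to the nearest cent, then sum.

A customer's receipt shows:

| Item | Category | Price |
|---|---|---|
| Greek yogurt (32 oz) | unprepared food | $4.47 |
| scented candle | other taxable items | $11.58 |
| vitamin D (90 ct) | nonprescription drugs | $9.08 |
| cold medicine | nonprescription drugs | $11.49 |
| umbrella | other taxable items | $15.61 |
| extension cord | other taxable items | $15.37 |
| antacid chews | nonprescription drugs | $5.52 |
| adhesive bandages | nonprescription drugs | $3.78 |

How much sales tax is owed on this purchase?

$2.96

Greek yogurt (32 oz) $4.47: unprepared food → 7.25% → $0.32
Scented candle $11.58: other taxable items → 3.75% → $0.43
Vitamin D (90 ct) $9.08: nonprescription drugs → 3.5% → $0.32
Cold medicine $11.49: nonprescription drugs → 3.5% → $0.40
Umbrella $15.61: other taxable items → 3.75% → $0.59
Extension cord $15.37: other taxable items → 3.75% → $0.58
Antacid chews $5.52: nonprescription drugs → 3.5% → $0.19
Adhesive bandages $3.78: nonprescription drugs → 3.5% → $0.13
Total tax = $0.32 + $0.43 + $0.32 + $0.40 + $0.59 + $0.58 + $0.19 + $0.13 = $2.96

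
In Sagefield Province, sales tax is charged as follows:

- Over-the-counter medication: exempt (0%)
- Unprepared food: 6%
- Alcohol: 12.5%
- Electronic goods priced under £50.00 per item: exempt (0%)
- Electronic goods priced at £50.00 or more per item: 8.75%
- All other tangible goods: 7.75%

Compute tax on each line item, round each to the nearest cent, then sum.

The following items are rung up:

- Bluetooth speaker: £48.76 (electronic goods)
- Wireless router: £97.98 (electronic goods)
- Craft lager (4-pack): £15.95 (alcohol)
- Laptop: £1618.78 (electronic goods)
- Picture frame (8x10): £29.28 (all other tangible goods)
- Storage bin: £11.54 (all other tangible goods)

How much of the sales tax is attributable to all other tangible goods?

£3.16

Picture frame (8x10) £29.28: all other tangible goods → 7.75% → £2.27
Storage bin £11.54: all other tangible goods → 7.75% → £0.89
Tax on all other tangible goods = £2.27 + £0.89 = £3.16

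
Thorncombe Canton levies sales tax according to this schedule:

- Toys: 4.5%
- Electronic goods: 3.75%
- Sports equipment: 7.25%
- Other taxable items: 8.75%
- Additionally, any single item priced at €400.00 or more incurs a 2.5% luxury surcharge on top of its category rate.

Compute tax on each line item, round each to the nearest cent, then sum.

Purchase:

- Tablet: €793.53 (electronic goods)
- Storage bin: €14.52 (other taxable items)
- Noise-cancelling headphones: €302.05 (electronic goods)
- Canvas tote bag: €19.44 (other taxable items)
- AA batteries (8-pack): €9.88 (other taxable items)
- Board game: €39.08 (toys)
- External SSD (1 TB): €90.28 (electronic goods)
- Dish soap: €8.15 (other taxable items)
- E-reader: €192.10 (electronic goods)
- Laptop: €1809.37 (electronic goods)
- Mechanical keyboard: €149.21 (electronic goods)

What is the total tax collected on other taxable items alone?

Storage bin €14.52: other taxable items → 8.75% → €1.27
Canvas tote bag €19.44: other taxable items → 8.75% → €1.70
AA batteries (8-pack) €9.88: other taxable items → 8.75% → €0.86
Dish soap €8.15: other taxable items → 8.75% → €0.71
Tax on other taxable items = €1.27 + €1.70 + €0.86 + €0.71 = €4.54

€4.54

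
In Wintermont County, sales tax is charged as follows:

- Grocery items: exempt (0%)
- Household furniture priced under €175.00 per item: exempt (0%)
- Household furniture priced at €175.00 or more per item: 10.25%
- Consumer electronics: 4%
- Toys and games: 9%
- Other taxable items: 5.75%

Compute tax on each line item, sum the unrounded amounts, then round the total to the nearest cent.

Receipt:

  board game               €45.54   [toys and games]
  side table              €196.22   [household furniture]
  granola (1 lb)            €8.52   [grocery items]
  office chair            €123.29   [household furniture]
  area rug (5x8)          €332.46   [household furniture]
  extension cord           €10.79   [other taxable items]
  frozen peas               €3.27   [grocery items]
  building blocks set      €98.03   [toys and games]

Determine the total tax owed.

€67.73

Board game €45.54: toys and games → 9% → €4.0986
Side table €196.22: household furniture, €175.00 or more → 10.25% → €20.11255
Granola (1 lb) €8.52: grocery items → 0% → €0.00
Office chair €123.29: household furniture, under €175.00 → 0% → €0.00
Area rug (5x8) €332.46: household furniture, €175.00 or more → 10.25% → €34.07715
Extension cord €10.79: other taxable items → 5.75% → €0.620425
Frozen peas €3.27: grocery items → 0% → €0.00
Building blocks set €98.03: toys and games → 9% → €8.8227
Unrounded tax sum = €67.731425 → €67.73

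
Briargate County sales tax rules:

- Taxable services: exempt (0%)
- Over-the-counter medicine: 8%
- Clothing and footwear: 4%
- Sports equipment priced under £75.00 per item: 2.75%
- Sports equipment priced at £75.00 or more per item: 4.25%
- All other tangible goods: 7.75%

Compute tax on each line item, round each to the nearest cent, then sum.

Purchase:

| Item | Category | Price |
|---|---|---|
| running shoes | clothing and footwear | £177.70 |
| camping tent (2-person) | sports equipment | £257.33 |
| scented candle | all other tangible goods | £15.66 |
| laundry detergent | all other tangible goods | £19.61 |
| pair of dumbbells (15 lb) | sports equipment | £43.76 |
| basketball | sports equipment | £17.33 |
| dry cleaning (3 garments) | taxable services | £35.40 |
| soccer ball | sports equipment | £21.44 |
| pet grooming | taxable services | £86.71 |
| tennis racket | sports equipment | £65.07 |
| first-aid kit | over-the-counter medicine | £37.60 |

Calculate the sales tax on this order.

£27.85

Running shoes £177.70: clothing and footwear → 4% → £7.11
Camping tent (2-person) £257.33: sports equipment, £75.00 or more → 4.25% → £10.94
Scented candle £15.66: all other tangible goods → 7.75% → £1.21
Laundry detergent £19.61: all other tangible goods → 7.75% → £1.52
Pair of dumbbells (15 lb) £43.76: sports equipment, under £75.00 → 2.75% → £1.20
Basketball £17.33: sports equipment, under £75.00 → 2.75% → £0.48
Dry cleaning (3 garments) £35.40: taxable services → 0% → £0.00
Soccer ball £21.44: sports equipment, under £75.00 → 2.75% → £0.59
Pet grooming £86.71: taxable services → 0% → £0.00
Tennis racket £65.07: sports equipment, under £75.00 → 2.75% → £1.79
First-aid kit £37.60: over-the-counter medicine → 8% → £3.01
Total tax = £7.11 + £10.94 + £1.21 + £1.52 + £1.20 + £0.48 + £0.59 + £1.79 + £3.01 = £27.85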